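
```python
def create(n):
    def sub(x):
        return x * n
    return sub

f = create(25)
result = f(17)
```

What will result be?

Step 1: create(25) creates a closure capturing n = 25.
Step 2: f(17) computes 17 * 25 = 425.
Step 3: result = 425

The answer is 425.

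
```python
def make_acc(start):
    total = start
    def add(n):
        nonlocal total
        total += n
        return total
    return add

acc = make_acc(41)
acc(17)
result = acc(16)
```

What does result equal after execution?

Step 1: make_acc(41) creates closure with total = 41.
Step 2: First acc(17): total = 41 + 17 = 58.
Step 3: Second acc(16): total = 58 + 16 = 74. result = 74

The answer is 74.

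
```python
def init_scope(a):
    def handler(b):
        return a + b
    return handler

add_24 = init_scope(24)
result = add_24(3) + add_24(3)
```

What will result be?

Step 1: add_24 captures a = 24.
Step 2: add_24(3) = 24 + 3 = 27, called twice.
Step 3: result = 27 + 27 = 54

The answer is 54.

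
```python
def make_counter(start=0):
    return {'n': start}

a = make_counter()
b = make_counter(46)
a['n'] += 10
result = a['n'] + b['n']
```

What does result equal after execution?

Step 1: make_counter() returns a new dict each call (immutable default 0).
Step 2: a = {'n': 0}, b = {'n': 46}.
Step 3: a['n'] += 10 = 10. result = 10 + 46 = 56

The answer is 56.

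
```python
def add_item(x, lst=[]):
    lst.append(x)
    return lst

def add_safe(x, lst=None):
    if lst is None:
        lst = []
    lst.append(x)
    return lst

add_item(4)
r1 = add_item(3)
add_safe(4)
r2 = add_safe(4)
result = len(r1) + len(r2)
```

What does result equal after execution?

Step 1: add_item shares mutable default: after 2 calls, lst = [4, 3], len = 2.
Step 2: add_safe creates fresh list each time: r2 = [4], len = 1.
Step 3: result = 2 + 1 = 3

The answer is 3.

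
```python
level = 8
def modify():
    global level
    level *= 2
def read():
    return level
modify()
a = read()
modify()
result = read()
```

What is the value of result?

Step 1: level = 8.
Step 2: First modify(): level = 8 * 2 = 16.
Step 3: Second modify(): level = 16 * 2 = 32.
Step 4: read() returns 32

The answer is 32.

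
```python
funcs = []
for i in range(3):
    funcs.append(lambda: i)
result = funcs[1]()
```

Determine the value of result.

Step 1: The loop creates 3 lambdas, all referencing the same variable i.
Step 2: After the loop, i = 2 (final value).
Step 3: funcs[1]() looks up i at call time and finds 2. This is the late binding gotcha. result = 2

The answer is 2.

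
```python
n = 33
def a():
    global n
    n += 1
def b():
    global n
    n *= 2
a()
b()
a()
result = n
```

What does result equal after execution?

Step 1: n = 33.
Step 2: a(): n = 33 + 1 = 34.
Step 3: b(): n = 34 * 2 = 68.
Step 4: a(): n = 68 + 1 = 69

The answer is 69.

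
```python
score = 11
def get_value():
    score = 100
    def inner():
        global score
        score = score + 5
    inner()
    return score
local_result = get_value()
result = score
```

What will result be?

Step 1: Global score = 11. get_value() creates local score = 100.
Step 2: inner() declares global score and adds 5: global score = 11 + 5 = 16.
Step 3: get_value() returns its local score = 100 (unaffected by inner).
Step 4: result = global score = 16

The answer is 16.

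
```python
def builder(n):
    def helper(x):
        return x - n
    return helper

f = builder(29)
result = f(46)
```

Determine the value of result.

Step 1: builder(29) creates a closure capturing n = 29.
Step 2: f(46) computes 46 - 29 = 17.
Step 3: result = 17

The answer is 17.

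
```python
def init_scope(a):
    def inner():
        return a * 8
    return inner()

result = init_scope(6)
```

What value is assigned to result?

Step 1: init_scope(6) binds parameter a = 6.
Step 2: inner() accesses a = 6 from enclosing scope.
Step 3: result = 6 * 8 = 48

The answer is 48.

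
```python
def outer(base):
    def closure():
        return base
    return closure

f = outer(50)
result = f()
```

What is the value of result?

Step 1: outer(50) creates closure capturing base = 50.
Step 2: f() returns the captured base = 50.
Step 3: result = 50

The answer is 50.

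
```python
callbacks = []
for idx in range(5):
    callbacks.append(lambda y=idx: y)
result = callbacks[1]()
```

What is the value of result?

Step 1: Default argument y=idx captures idx's value at each iteration.
Step 2: callbacks[1] captured y = 1 when idx was 1.
Step 3: result = 1

The answer is 1.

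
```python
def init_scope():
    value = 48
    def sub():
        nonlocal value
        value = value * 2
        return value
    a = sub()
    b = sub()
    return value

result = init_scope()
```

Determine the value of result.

Step 1: value starts at 48.
Step 2: First sub(): value = 48 * 2 = 96.
Step 3: Second sub(): value = 96 * 2 = 192.
Step 4: result = 192

The answer is 192.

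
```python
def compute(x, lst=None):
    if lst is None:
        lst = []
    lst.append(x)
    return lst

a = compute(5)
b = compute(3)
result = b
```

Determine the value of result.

Step 1: None default with guard creates a NEW list each call.
Step 2: a = [5] (fresh list). b = [3] (another fresh list).
Step 3: result = [3] (this is the fix for mutable default)

The answer is [3].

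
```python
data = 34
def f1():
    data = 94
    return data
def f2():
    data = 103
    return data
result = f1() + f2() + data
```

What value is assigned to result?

Step 1: Each function shadows global data with its own local.
Step 2: f1() returns 94, f2() returns 103.
Step 3: Global data = 34 is unchanged. result = 94 + 103 + 34 = 231

The answer is 231.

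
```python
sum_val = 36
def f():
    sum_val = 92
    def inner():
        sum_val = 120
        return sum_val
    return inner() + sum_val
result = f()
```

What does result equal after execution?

Step 1: f() has local sum_val = 92. inner() has local sum_val = 120.
Step 2: inner() returns its local sum_val = 120.
Step 3: f() returns 120 + its own sum_val (92) = 212

The answer is 212.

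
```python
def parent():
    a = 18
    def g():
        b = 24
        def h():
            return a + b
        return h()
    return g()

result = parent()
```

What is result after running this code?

Step 1: parent() defines a = 18. g() defines b = 24.
Step 2: h() accesses both from enclosing scopes: a = 18, b = 24.
Step 3: result = 18 + 24 = 42

The answer is 42.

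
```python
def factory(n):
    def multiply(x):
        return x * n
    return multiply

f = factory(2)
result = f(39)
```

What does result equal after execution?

Step 1: factory(2) returns multiply closure with n = 2.
Step 2: f(39) computes 39 * 2 = 78.
Step 3: result = 78

The answer is 78.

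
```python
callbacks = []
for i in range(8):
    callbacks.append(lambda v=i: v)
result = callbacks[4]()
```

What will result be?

Step 1: Default argument v=i captures i's value at each iteration.
Step 2: callbacks[4] captured v = 4 when i was 4.
Step 3: result = 4

The answer is 4.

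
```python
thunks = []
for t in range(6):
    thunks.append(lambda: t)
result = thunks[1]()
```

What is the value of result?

Step 1: The loop creates 6 lambdas, all referencing the same variable t.
Step 2: After the loop, t = 5 (final value).
Step 3: thunks[1]() looks up t at call time and finds 5. This is the late binding gotcha. result = 5

The answer is 5.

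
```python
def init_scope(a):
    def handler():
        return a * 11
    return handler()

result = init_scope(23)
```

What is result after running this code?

Step 1: init_scope(23) binds parameter a = 23.
Step 2: handler() accesses a = 23 from enclosing scope.
Step 3: result = 23 * 11 = 253

The answer is 253.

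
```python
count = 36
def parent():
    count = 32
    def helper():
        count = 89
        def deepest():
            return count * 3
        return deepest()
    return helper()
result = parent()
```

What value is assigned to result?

Step 1: deepest() looks up count through LEGB: not local, finds count = 89 in enclosing helper().
Step 2: Returns 89 * 3 = 267.
Step 3: result = 267

The answer is 267.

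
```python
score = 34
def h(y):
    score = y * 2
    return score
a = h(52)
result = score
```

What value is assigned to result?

Step 1: Global score = 34.
Step 2: h(52) creates local score = 52 * 2 = 104.
Step 3: Global score unchanged because no global keyword. result = 34

The answer is 34.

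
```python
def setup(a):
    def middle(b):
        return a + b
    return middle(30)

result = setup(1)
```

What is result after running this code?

Step 1: setup(1) passes a = 1.
Step 2: middle(30) has b = 30, reads a = 1 from enclosing.
Step 3: result = 1 + 30 = 31

The answer is 31.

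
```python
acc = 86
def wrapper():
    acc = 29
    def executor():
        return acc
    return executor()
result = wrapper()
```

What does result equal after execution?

Step 1: acc = 86 globally, but wrapper() defines acc = 29 locally.
Step 2: executor() looks up acc. Not in local scope, so checks enclosing scope (wrapper) and finds acc = 29.
Step 3: result = 29

The answer is 29.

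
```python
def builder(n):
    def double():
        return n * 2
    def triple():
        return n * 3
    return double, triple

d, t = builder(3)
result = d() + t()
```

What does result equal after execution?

Step 1: Both closures capture the same n = 3.
Step 2: d() = 3 * 2 = 6, t() = 3 * 3 = 9.
Step 3: result = 6 + 9 = 15

The answer is 15.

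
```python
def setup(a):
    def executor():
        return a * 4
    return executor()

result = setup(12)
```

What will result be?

Step 1: setup(12) binds parameter a = 12.
Step 2: executor() accesses a = 12 from enclosing scope.
Step 3: result = 12 * 4 = 48

The answer is 48.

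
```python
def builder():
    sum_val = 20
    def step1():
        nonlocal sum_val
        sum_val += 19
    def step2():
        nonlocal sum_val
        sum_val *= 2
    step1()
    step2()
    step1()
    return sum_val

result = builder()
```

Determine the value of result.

Step 1: sum_val = 20.
Step 2: step1(): sum_val = 20 + 19 = 39.
Step 3: step2(): sum_val = 39 * 2 = 78.
Step 4: step1(): sum_val = 78 + 19 = 97. result = 97

The answer is 97.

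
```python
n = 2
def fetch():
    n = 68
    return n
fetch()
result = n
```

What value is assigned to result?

Step 1: n = 2 globally.
Step 2: fetch() creates a LOCAL n = 68 (no global keyword!).
Step 3: The global n is unchanged. result = 2

The answer is 2.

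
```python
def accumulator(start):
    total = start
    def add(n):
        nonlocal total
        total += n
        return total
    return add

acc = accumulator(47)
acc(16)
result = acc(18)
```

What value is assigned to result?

Step 1: accumulator(47) creates closure with total = 47.
Step 2: First acc(16): total = 47 + 16 = 63.
Step 3: Second acc(18): total = 63 + 18 = 81. result = 81

The answer is 81.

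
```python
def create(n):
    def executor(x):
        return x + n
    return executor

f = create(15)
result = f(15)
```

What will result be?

Step 1: create(15) creates a closure that captures n = 15.
Step 2: f(15) calls the closure with x = 15, returning 15 + 15 = 30.
Step 3: result = 30

The answer is 30.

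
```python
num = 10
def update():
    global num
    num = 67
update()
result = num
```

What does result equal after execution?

Step 1: num = 10 globally.
Step 2: update() declares global num and sets it to 67.
Step 3: After update(), global num = 67. result = 67

The answer is 67.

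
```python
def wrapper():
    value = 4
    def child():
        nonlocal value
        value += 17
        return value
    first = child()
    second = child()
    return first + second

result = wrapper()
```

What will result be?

Step 1: value starts at 4.
Step 2: First call: value = 4 + 17 = 21, returns 21.
Step 3: Second call: value = 21 + 17 = 38, returns 38.
Step 4: result = 21 + 38 = 59

The answer is 59.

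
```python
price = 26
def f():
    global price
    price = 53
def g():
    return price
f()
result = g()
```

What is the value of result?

Step 1: price = 26.
Step 2: f() sets global price = 53.
Step 3: g() reads global price = 53. result = 53

The answer is 53.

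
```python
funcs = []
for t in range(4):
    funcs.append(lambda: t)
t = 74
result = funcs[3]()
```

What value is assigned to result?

Step 1: Lambdas capture the variable t by reference, not by value.
Step 2: After the loop, t is reassigned to 74.
Step 3: funcs[3]() looks up the current t = 74. result = 74

The answer is 74.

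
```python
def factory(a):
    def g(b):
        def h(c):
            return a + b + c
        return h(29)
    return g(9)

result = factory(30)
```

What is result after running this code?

Step 1: a = 30, b = 9, c = 29 across three nested scopes.
Step 2: h() accesses all three via LEGB rule.
Step 3: result = 30 + 9 + 29 = 68

The answer is 68.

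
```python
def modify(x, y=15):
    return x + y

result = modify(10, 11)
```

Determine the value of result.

Step 1: modify(10, 11) overrides default y with 11.
Step 2: Returns 10 + 11 = 21.
Step 3: result = 21

The answer is 21.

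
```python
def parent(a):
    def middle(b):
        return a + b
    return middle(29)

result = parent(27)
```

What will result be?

Step 1: parent(27) passes a = 27.
Step 2: middle(29) has b = 29, reads a = 27 from enclosing.
Step 3: result = 27 + 29 = 56

The answer is 56.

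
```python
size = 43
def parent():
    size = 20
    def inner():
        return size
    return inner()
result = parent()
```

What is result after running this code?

Step 1: size = 43 globally, but parent() defines size = 20 locally.
Step 2: inner() looks up size. Not in local scope, so checks enclosing scope (parent) and finds size = 20.
Step 3: result = 20

The answer is 20.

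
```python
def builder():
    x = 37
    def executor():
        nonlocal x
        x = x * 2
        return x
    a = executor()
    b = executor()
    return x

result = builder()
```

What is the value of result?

Step 1: x starts at 37.
Step 2: First executor(): x = 37 * 2 = 74.
Step 3: Second executor(): x = 74 * 2 = 148.
Step 4: result = 148

The answer is 148.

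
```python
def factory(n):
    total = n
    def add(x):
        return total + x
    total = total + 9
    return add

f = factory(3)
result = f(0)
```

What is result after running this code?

Step 1: factory(3) sets total = 3, then total = 3 + 9 = 12.
Step 2: Closures capture by reference, so add sees total = 12.
Step 3: f(0) returns 12 + 0 = 12

The answer is 12.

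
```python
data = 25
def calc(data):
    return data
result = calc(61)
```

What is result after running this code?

Step 1: Global data = 25.
Step 2: calc(61) takes parameter data = 61, which shadows the global.
Step 3: result = 61

The answer is 61.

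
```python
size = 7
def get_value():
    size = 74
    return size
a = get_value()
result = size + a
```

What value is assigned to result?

Step 1: Global size = 7. get_value() returns local size = 74.
Step 2: a = 74. Global size still = 7.
Step 3: result = 7 + 74 = 81

The answer is 81.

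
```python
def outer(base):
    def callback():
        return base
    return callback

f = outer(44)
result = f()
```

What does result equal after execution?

Step 1: outer(44) creates closure capturing base = 44.
Step 2: f() returns the captured base = 44.
Step 3: result = 44

The answer is 44.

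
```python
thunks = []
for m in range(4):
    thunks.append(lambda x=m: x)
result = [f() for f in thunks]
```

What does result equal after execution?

Step 1: Default arg x=m captures m at each iteration.
Step 2: Each lambda has its own default: 0, 1, ..., 3.
Step 3: result = [0, 1, 2, 3]

The answer is [0, 1, 2, 3].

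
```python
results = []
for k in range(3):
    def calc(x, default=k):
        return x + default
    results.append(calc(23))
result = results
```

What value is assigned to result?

Step 1: Default argument default=k is evaluated at function definition time.
Step 2: Each iteration creates calc with default = current k value.
Step 3: calc(23) returns 23 + default. results = [23, 24, 25]

The answer is [23, 24, 25].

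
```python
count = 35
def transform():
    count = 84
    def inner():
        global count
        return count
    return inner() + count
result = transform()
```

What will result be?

Step 1: Global count = 35. transform() shadows with local count = 84.
Step 2: inner() uses global keyword, so inner() returns global count = 35.
Step 3: transform() returns 35 + 84 = 119

The answer is 119.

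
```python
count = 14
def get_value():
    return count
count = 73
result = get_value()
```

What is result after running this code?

Step 1: count is first set to 14, then reassigned to 73.
Step 2: get_value() is called after the reassignment, so it looks up the current global count = 73.
Step 3: result = 73

The answer is 73.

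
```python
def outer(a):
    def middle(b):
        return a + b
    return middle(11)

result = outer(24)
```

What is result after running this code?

Step 1: outer(24) passes a = 24.
Step 2: middle(11) has b = 11, reads a = 24 from enclosing.
Step 3: result = 24 + 11 = 35

The answer is 35.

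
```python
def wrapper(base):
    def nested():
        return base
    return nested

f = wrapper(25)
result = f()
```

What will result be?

Step 1: wrapper(25) creates closure capturing base = 25.
Step 2: f() returns the captured base = 25.
Step 3: result = 25

The answer is 25.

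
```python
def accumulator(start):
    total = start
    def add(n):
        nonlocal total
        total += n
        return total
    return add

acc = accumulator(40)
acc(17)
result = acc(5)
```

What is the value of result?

Step 1: accumulator(40) creates closure with total = 40.
Step 2: First acc(17): total = 40 + 17 = 57.
Step 3: Second acc(5): total = 57 + 5 = 62. result = 62

The answer is 62.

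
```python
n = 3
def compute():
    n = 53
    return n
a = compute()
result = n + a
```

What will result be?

Step 1: Global n = 3. compute() returns local n = 53.
Step 2: a = 53. Global n still = 3.
Step 3: result = 3 + 53 = 56

The answer is 56.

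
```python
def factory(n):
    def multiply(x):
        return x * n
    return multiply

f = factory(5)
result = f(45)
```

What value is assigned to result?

Step 1: factory(5) returns multiply closure with n = 5.
Step 2: f(45) computes 45 * 5 = 225.
Step 3: result = 225

The answer is 225.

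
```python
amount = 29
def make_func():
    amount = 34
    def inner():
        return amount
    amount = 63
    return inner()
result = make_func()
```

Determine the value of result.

Step 1: make_func() sets amount = 34, then later amount = 63.
Step 2: inner() is called after amount is reassigned to 63. Closures capture variables by reference, not by value.
Step 3: result = 63

The answer is 63.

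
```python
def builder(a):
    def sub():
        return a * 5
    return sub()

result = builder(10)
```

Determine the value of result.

Step 1: builder(10) binds parameter a = 10.
Step 2: sub() accesses a = 10 from enclosing scope.
Step 3: result = 10 * 5 = 50

The answer is 50.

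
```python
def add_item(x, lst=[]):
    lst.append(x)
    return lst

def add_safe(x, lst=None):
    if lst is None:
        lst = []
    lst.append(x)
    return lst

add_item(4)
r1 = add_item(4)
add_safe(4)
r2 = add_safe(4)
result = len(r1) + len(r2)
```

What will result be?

Step 1: add_item shares mutable default: after 2 calls, lst = [4, 4], len = 2.
Step 2: add_safe creates fresh list each time: r2 = [4], len = 1.
Step 3: result = 2 + 1 = 3

The answer is 3.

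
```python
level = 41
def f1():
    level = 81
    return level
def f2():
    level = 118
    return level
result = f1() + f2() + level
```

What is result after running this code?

Step 1: Each function shadows global level with its own local.
Step 2: f1() returns 81, f2() returns 118.
Step 3: Global level = 41 is unchanged. result = 81 + 118 + 41 = 240

The answer is 240.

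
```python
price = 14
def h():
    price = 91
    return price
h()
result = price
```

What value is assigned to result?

Step 1: price = 14 globally.
Step 2: h() creates a LOCAL price = 91 (no global keyword!).
Step 3: The global price is unchanged. result = 14

The answer is 14.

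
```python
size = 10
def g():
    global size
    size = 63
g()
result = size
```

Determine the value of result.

Step 1: size = 10 globally.
Step 2: g() declares global size and sets it to 63.
Step 3: After g(), global size = 63. result = 63

The answer is 63.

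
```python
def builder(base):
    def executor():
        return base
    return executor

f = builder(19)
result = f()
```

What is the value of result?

Step 1: builder(19) creates closure capturing base = 19.
Step 2: f() returns the captured base = 19.
Step 3: result = 19

The answer is 19.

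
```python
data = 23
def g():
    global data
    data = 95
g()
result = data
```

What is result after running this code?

Step 1: data = 23 globally.
Step 2: g() declares global data and sets it to 95.
Step 3: After g(), global data = 95. result = 95

The answer is 95.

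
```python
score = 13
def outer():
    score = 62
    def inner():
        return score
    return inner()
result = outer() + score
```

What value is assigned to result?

Step 1: Global score = 13. outer() shadows with score = 62.
Step 2: inner() returns enclosing score = 62. outer() = 62.
Step 3: result = 62 + global score (13) = 75

The answer is 75.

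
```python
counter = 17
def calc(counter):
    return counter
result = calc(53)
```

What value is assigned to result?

Step 1: Global counter = 17.
Step 2: calc(53) takes parameter counter = 53, which shadows the global.
Step 3: result = 53

The answer is 53.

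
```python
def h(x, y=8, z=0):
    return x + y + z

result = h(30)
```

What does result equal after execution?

Step 1: h(30) uses defaults y = 8, z = 0.
Step 2: Returns 30 + 8 + 0 = 38.
Step 3: result = 38

The answer is 38.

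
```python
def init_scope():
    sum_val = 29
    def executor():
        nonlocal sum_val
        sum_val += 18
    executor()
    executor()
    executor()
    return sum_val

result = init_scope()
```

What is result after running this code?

Step 1: sum_val starts at 29.
Step 2: executor() is called 3 times, each adding 18.
Step 3: sum_val = 29 + 18 * 3 = 83

The answer is 83.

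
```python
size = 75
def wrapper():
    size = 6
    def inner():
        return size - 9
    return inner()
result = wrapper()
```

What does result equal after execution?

Step 1: wrapper() shadows global size with size = 6.
Step 2: inner() finds size = 6 in enclosing scope, computes 6 - 9 = -3.
Step 3: result = -3

The answer is -3.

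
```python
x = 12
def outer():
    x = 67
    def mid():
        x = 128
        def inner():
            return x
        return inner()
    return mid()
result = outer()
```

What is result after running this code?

Step 1: Three levels of shadowing: global 12, outer 67, mid 128.
Step 2: inner() finds x = 128 in enclosing mid() scope.
Step 3: result = 128

The answer is 128.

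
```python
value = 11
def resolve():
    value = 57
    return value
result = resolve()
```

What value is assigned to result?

Step 1: Global value = 11.
Step 2: resolve() creates local value = 57, shadowing the global.
Step 3: Returns local value = 57. result = 57

The answer is 57.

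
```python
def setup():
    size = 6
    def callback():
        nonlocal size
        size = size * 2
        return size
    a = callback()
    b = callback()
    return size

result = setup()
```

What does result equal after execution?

Step 1: size starts at 6.
Step 2: First callback(): size = 6 * 2 = 12.
Step 3: Second callback(): size = 12 * 2 = 24.
Step 4: result = 24

The answer is 24.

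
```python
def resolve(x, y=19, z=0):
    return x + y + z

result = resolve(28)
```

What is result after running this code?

Step 1: resolve(28) uses defaults y = 19, z = 0.
Step 2: Returns 28 + 19 + 0 = 47.
Step 3: result = 47

The answer is 47.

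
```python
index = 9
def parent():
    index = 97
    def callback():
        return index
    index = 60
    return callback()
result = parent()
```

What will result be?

Step 1: parent() sets index = 97, then later index = 60.
Step 2: callback() is called after index is reassigned to 60. Closures capture variables by reference, not by value.
Step 3: result = 60

The answer is 60.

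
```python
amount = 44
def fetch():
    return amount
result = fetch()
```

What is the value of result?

Step 1: amount = 44 is defined in the global scope.
Step 2: fetch() looks up amount. No local amount exists, so Python checks the global scope via LEGB rule and finds amount = 44.
Step 3: result = 44

The answer is 44.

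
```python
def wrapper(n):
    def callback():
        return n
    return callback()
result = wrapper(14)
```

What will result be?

Step 1: wrapper(14) binds parameter n = 14.
Step 2: callback() looks up n in enclosing scope and finds the parameter n = 14.
Step 3: result = 14

The answer is 14.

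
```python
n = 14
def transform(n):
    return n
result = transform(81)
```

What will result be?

Step 1: Global n = 14.
Step 2: transform(81) takes parameter n = 81, which shadows the global.
Step 3: result = 81

The answer is 81.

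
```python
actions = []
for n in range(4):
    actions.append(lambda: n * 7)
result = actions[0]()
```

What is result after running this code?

Step 1: All lambdas reference the same variable n (late binding).
Step 2: After the loop, n = 3. Every lambda returns n * 7.
Step 3: actions[0]() = 3 * 7 = 21

The answer is 21.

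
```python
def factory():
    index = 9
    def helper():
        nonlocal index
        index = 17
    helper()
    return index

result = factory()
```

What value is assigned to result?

Step 1: factory() sets index = 9.
Step 2: helper() uses nonlocal to reassign index = 17.
Step 3: result = 17

The answer is 17.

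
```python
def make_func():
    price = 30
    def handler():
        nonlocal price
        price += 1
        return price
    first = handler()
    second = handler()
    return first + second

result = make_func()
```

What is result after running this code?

Step 1: price starts at 30.
Step 2: First call: price = 30 + 1 = 31, returns 31.
Step 3: Second call: price = 31 + 1 = 32, returns 32.
Step 4: result = 31 + 32 = 63

The answer is 63.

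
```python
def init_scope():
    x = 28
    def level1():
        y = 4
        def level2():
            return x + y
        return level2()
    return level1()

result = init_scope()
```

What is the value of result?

Step 1: x = 28 in init_scope. y = 4 in level1.
Step 2: level2() reads x = 28 and y = 4 from enclosing scopes.
Step 3: result = 28 + 4 = 32

The answer is 32.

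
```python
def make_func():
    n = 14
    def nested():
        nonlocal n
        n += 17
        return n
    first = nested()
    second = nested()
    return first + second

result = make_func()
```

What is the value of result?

Step 1: n starts at 14.
Step 2: First call: n = 14 + 17 = 31, returns 31.
Step 3: Second call: n = 31 + 17 = 48, returns 48.
Step 4: result = 31 + 48 = 79

The answer is 79.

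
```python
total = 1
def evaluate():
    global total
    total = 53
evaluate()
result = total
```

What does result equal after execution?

Step 1: total = 1 globally.
Step 2: evaluate() declares global total and sets it to 53.
Step 3: After evaluate(), global total = 53. result = 53

The answer is 53.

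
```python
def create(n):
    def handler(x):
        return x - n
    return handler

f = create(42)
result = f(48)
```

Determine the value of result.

Step 1: create(42) creates a closure capturing n = 42.
Step 2: f(48) computes 48 - 42 = 6.
Step 3: result = 6

The answer is 6.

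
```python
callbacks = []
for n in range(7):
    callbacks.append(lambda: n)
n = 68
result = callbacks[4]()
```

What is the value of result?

Step 1: Lambdas capture the variable n by reference, not by value.
Step 2: After the loop, n is reassigned to 68.
Step 3: callbacks[4]() looks up the current n = 68. result = 68

The answer is 68.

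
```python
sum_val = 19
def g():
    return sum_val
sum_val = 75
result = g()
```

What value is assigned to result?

Step 1: sum_val is first set to 19, then reassigned to 75.
Step 2: g() is called after the reassignment, so it looks up the current global sum_val = 75.
Step 3: result = 75

The answer is 75.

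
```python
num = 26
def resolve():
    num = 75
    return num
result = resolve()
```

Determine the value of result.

Step 1: Global num = 26.
Step 2: resolve() creates local num = 75, shadowing the global.
Step 3: Returns local num = 75. result = 75

The answer is 75.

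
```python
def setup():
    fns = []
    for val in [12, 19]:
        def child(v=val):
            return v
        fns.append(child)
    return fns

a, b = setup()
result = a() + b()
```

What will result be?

Step 1: Default argument v=val captures val at each iteration.
Step 2: a() returns 12 (captured at first iteration), b() returns 19 (captured at second).
Step 3: result = 12 + 19 = 31

The answer is 31.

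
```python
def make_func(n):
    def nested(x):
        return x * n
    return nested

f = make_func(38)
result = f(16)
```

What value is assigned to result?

Step 1: make_func(38) creates a closure capturing n = 38.
Step 2: f(16) computes 16 * 38 = 608.
Step 3: result = 608

The answer is 608.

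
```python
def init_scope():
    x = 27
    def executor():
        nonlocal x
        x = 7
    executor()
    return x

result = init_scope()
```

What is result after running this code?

Step 1: init_scope() sets x = 27.
Step 2: executor() uses nonlocal to reassign x = 7.
Step 3: result = 7

The answer is 7.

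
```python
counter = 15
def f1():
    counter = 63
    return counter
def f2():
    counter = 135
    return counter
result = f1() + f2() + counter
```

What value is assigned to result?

Step 1: Each function shadows global counter with its own local.
Step 2: f1() returns 63, f2() returns 135.
Step 3: Global counter = 15 is unchanged. result = 63 + 135 + 15 = 213

The answer is 213.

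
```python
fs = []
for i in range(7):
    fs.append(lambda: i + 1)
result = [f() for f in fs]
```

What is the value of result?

Step 1: All lambdas capture i by reference. After the loop, i = 6.
Step 2: Each call returns 6 + 1 = 7.
Step 3: result = [7, 7, 7, 7, 7, 7, 7]

The answer is [7, 7, 7, 7, 7, 7, 7].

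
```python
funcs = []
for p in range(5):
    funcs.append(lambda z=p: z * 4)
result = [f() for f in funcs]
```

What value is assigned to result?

Step 1: Default arg z=p captures p at each iteration.
Step 2: funcs[k] has z defaulting to k, returns k * 4.
Step 3: result = [0, 4, 8, 12, 16]

The answer is [0, 4, 8, 12, 16].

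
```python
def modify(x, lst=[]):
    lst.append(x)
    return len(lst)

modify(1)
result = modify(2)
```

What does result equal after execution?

Step 1: Mutable default list persists between calls.
Step 2: First call: lst = [1], len = 1. Second call: lst = [1, 2], len = 2.
Step 3: result = 2

The answer is 2.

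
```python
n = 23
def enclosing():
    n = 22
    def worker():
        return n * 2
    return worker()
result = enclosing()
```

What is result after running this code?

Step 1: enclosing() shadows global n with n = 22.
Step 2: worker() finds n = 22 in enclosing scope, computes 22 * 2 = 44.
Step 3: result = 44

The answer is 44.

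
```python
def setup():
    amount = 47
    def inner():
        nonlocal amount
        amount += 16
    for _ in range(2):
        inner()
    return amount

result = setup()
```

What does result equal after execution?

Step 1: amount = 47.
Step 2: inner() is called 2 times in a loop, each adding 16 via nonlocal.
Step 3: amount = 47 + 16 * 2 = 79

The answer is 79.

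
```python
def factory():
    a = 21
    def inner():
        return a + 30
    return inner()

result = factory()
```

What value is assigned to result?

Step 1: factory() defines a = 21.
Step 2: inner() reads a = 21 from enclosing scope, returns 21 + 30 = 51.
Step 3: result = 51

The answer is 51.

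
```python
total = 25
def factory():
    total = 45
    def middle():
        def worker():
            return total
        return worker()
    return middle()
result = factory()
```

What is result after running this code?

Step 1: factory() defines total = 45. middle() and worker() have no local total.
Step 2: worker() checks local (none), enclosing middle() (none), enclosing factory() and finds total = 45.
Step 3: result = 45

The answer is 45.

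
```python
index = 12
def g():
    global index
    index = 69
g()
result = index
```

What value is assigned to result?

Step 1: index = 12 globally.
Step 2: g() declares global index and sets it to 69.
Step 3: After g(), global index = 69. result = 69

The answer is 69.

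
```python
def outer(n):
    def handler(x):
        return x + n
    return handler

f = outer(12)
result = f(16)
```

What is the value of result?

Step 1: outer(12) creates a closure that captures n = 12.
Step 2: f(16) calls the closure with x = 16, returning 16 + 12 = 28.
Step 3: result = 28

The answer is 28.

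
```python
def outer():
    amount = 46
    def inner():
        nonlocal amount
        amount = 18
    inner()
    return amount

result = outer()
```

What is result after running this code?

Step 1: outer() sets amount = 46.
Step 2: inner() uses nonlocal to reassign amount = 18.
Step 3: result = 18

The answer is 18.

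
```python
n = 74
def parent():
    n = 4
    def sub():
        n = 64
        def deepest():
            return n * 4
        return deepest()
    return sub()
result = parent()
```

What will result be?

Step 1: deepest() looks up n through LEGB: not local, finds n = 64 in enclosing sub().
Step 2: Returns 64 * 4 = 256.
Step 3: result = 256

The answer is 256.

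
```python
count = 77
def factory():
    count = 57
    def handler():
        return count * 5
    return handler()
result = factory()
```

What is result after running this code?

Step 1: factory() shadows global count with count = 57.
Step 2: handler() finds count = 57 in enclosing scope, computes 57 * 5 = 285.
Step 3: result = 285

The answer is 285.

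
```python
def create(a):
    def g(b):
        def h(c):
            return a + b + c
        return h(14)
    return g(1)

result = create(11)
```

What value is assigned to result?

Step 1: a = 11, b = 1, c = 14 across three nested scopes.
Step 2: h() accesses all three via LEGB rule.
Step 3: result = 11 + 1 + 14 = 26

The answer is 26.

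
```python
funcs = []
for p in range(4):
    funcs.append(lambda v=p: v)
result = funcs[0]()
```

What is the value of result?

Step 1: Default argument v=p captures p's value at each iteration.
Step 2: funcs[0] captured v = 0 when p was 0.
Step 3: result = 0

The answer is 0.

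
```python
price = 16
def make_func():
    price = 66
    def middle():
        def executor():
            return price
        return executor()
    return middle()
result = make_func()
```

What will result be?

Step 1: make_func() defines price = 66. middle() and executor() have no local price.
Step 2: executor() checks local (none), enclosing middle() (none), enclosing make_func() and finds price = 66.
Step 3: result = 66

The answer is 66.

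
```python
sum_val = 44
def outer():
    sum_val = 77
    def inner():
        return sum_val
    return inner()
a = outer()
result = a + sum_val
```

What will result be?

Step 1: outer() has local sum_val = 77. inner() reads from enclosing.
Step 2: outer() returns 77. Global sum_val = 44 unchanged.
Step 3: result = 77 + 44 = 121

The answer is 121.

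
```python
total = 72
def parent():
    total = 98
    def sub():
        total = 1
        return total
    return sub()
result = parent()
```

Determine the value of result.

Step 1: Three scopes define total: global (72), parent (98), sub (1).
Step 2: sub() has its own local total = 1, which shadows both enclosing and global.
Step 3: result = 1 (local wins in LEGB)

The answer is 1.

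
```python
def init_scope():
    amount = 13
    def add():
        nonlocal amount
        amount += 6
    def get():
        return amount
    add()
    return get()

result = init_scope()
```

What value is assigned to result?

Step 1: amount = 13. add() modifies it via nonlocal, get() reads it.
Step 2: add() makes amount = 13 + 6 = 19.
Step 3: get() returns 19. result = 19

The answer is 19.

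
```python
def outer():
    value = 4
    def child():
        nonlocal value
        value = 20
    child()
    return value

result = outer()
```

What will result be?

Step 1: outer() sets value = 4.
Step 2: child() uses nonlocal to reassign value = 20.
Step 3: result = 20

The answer is 20.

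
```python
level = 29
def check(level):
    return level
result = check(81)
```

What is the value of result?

Step 1: Global level = 29.
Step 2: check(81) takes parameter level = 81, which shadows the global.
Step 3: result = 81

The answer is 81.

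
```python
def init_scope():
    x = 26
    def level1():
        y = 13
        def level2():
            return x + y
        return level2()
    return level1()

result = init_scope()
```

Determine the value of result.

Step 1: x = 26 in init_scope. y = 13 in level1.
Step 2: level2() reads x = 26 and y = 13 from enclosing scopes.
Step 3: result = 26 + 13 = 39

The answer is 39.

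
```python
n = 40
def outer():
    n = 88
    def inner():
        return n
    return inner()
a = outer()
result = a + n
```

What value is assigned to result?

Step 1: outer() has local n = 88. inner() reads from enclosing.
Step 2: outer() returns 88. Global n = 40 unchanged.
Step 3: result = 88 + 40 = 128

The answer is 128.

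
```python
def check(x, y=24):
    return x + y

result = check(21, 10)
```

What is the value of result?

Step 1: check(21, 10) overrides default y with 10.
Step 2: Returns 21 + 10 = 31.
Step 3: result = 31

The answer is 31.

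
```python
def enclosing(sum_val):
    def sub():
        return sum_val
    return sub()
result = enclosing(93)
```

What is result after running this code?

Step 1: enclosing(93) binds parameter sum_val = 93.
Step 2: sub() looks up sum_val in enclosing scope and finds the parameter sum_val = 93.
Step 3: result = 93

The answer is 93.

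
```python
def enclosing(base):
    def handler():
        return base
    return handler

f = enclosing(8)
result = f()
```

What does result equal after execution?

Step 1: enclosing(8) creates closure capturing base = 8.
Step 2: f() returns the captured base = 8.
Step 3: result = 8

The answer is 8.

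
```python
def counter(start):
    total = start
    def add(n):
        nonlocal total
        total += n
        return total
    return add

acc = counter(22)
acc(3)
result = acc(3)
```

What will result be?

Step 1: counter(22) creates closure with total = 22.
Step 2: First acc(3): total = 22 + 3 = 25.
Step 3: Second acc(3): total = 25 + 3 = 28. result = 28

The answer is 28.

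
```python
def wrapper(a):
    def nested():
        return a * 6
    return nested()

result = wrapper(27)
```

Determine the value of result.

Step 1: wrapper(27) binds parameter a = 27.
Step 2: nested() accesses a = 27 from enclosing scope.
Step 3: result = 27 * 6 = 162

The answer is 162.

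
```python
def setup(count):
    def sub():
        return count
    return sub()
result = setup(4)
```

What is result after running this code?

Step 1: setup(4) binds parameter count = 4.
Step 2: sub() looks up count in enclosing scope and finds the parameter count = 4.
Step 3: result = 4

The answer is 4.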